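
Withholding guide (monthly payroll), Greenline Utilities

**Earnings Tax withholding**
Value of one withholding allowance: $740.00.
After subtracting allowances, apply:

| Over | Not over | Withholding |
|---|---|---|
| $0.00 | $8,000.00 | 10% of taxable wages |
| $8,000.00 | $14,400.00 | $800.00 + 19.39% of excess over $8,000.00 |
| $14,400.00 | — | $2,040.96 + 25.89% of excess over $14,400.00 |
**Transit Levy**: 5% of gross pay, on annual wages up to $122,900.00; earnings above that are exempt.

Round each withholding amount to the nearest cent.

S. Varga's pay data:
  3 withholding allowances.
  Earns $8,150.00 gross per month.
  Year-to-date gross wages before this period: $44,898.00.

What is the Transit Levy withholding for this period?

$407.50

Transit Levy: 5% × $8,150.00 = $407.50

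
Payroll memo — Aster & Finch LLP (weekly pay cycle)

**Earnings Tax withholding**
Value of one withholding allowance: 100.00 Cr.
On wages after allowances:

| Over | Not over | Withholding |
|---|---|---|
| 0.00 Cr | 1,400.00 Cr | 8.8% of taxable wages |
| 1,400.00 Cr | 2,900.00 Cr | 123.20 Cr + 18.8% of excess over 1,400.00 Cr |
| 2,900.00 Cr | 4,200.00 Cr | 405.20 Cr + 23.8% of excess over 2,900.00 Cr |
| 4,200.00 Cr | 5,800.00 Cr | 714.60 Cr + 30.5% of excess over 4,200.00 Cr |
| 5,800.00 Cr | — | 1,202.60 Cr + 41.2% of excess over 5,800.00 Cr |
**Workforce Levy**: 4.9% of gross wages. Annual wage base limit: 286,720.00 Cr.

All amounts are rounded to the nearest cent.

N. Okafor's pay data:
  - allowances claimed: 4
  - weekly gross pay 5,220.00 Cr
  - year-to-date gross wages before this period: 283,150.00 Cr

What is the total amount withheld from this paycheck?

1,078.63 Cr

Earnings Tax: taxable = 5,220.00 Cr − 4×100.00 Cr = 4,820.00 Cr
  714.60 Cr + 30.5% × (4,820.00 Cr − 4,200.00 Cr) = 714.60 Cr + 30.5% × 620.00 Cr = 903.70 Cr
Workforce Levy: cap 286,720.00 Cr − YTD 283,150.00 Cr = 3,570.00 Cr subject; 4.9% × 3,570.00 Cr = 174.93 Cr
Total: 903.70 Cr + 174.93 Cr = 1,078.63 Cr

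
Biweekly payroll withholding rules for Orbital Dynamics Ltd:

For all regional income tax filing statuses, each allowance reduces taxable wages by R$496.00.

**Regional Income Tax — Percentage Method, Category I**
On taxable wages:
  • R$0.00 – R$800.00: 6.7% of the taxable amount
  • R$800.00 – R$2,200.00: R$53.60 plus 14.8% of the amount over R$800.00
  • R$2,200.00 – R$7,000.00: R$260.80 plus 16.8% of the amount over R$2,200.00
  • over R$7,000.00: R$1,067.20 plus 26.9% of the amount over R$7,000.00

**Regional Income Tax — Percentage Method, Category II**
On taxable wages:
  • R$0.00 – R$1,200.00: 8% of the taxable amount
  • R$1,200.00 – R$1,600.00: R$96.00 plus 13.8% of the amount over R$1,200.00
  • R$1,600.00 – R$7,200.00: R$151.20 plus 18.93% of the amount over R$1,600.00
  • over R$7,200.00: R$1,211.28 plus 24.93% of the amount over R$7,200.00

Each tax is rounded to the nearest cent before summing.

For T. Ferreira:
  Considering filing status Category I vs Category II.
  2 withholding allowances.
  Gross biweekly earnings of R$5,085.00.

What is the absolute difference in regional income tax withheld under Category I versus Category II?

Regional Income Tax (Category I): taxable = R$5,085.00 − 2×R$496.00 = R$4,093.00
  R$260.80 + 16.8% × (R$4,093.00 − R$2,200.00) = R$260.80 + 16.8% × R$1,893.00 = R$578.82
Regional Income Tax (Category II): taxable = R$5,085.00 − 2×R$496.00 = R$4,093.00
  R$151.20 + 18.93% × (R$4,093.00 − R$1,600.00) = R$151.20 + 18.93% × R$2,493.00 = R$623.12
Difference: |R$578.82 − R$623.12| = R$44.30 (higher under Category II)

R$44.30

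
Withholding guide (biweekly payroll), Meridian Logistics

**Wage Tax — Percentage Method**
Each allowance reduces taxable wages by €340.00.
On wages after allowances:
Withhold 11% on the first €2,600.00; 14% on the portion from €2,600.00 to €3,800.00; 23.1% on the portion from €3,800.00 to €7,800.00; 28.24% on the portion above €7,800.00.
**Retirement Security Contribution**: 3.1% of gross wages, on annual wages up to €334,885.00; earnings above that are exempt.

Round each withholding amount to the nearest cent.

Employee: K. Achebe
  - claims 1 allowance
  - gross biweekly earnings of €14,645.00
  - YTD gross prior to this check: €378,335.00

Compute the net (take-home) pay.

€11,429.99

Wage Tax: taxable = €14,645.00 − 1×€340.00 = €14,305.00
  €1,378.00 + 28.24% × (€14,305.00 − €7,800.00) = €1,378.00 + 28.24% × €6,505.00 = €3,215.01
Retirement Security Contribution: YTD €378,335.00 ≥ cap €334,885.00 → €0.00
Total withheld: €3,215.01 + €0.00 = €3,215.01
Net pay: €14,645.00 − €3,215.01 = €11,429.99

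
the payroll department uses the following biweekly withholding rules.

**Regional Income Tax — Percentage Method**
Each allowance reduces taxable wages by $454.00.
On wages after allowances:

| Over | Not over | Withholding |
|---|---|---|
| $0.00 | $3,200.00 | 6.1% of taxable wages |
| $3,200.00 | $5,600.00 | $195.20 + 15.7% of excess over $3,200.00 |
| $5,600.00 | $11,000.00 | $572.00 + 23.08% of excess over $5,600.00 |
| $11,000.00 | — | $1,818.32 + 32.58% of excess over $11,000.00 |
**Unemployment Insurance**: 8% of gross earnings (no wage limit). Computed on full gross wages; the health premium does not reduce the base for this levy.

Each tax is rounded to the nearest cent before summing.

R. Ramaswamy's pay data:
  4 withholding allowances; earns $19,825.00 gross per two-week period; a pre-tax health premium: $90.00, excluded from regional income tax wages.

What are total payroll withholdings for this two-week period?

$5,658.53

Regional Income Tax: taxable = $19,825.00 − $90.00 − 4×$454.00 = $17,919.00
  $1,818.32 + 32.58% × ($17,919.00 − $11,000.00) = $1,818.32 + 32.58% × $6,919.00 = $4,072.53
Unemployment Insurance: 8% × $19,825.00 = $1,586.00
Total: $4,072.53 + $1,586.00 = $5,658.53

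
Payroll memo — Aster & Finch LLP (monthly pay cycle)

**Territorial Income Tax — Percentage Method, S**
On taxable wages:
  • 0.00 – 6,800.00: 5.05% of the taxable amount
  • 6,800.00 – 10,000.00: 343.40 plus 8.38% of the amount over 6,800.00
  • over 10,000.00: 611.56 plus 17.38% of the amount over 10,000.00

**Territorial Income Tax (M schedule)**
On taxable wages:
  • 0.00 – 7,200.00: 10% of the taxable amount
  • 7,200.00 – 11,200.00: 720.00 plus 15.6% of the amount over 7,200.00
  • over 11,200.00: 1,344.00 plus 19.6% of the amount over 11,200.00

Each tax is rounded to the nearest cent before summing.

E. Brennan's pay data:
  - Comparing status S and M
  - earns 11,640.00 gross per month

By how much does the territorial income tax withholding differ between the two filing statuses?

533.65

Territorial Income Tax (S): taxable = 11,640.00
  611.56 + 17.38% × (11,640.00 − 10,000.00) = 611.56 + 17.38% × 1,640.00 = 896.59
Territorial Income Tax (M): taxable = 11,640.00
  1,344.00 + 19.6% × (11,640.00 − 11,200.00) = 1,344.00 + 19.6% × 440.00 = 1,430.24
Difference: |896.59 − 1,430.24| = 533.65 (higher under M)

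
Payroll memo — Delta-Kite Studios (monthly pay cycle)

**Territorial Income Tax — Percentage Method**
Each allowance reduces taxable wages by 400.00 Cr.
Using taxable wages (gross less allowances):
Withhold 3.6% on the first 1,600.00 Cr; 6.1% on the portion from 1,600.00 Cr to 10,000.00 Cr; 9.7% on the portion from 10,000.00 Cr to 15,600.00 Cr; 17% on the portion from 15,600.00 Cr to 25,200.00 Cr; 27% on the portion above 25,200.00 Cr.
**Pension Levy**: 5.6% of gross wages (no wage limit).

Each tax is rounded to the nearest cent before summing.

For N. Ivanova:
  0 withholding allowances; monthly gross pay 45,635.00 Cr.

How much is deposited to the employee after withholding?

Territorial Income Tax: taxable = 45,635.00 Cr
  2,745.20 Cr + 27% × (45,635.00 Cr − 25,200.00 Cr) = 2,745.20 Cr + 27% × 20,435.00 Cr = 8,262.65 Cr
Pension Levy: 5.6% × 45,635.00 Cr = 2,555.56 Cr
Total withheld: 8,262.65 Cr + 2,555.56 Cr = 10,818.21 Cr
Net pay: 45,635.00 Cr − 10,818.21 Cr = 34,816.79 Cr

34,816.79 Cr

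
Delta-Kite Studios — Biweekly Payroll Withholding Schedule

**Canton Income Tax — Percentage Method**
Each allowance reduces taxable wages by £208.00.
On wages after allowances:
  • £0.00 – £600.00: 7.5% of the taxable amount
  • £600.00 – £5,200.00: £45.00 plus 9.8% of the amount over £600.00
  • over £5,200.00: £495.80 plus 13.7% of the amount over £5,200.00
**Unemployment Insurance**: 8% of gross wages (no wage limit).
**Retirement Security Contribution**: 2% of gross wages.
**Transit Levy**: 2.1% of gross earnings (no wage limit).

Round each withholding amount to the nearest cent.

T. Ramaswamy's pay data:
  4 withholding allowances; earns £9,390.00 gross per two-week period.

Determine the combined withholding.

£2,092.04

Canton Income Tax: taxable = £9,390.00 − 4×£208.00 = £8,558.00
  £495.80 + 13.7% × (£8,558.00 − £5,200.00) = £495.80 + 13.7% × £3,358.00 = £955.85
Unemployment Insurance: 8% × £9,390.00 = £751.20
Retirement Security Contribution: 2% × £9,390.00 = £187.80
Transit Levy: 2.1% × £9,390.00 = £197.19
Total: £955.85 + £751.20 + £187.80 + £197.19 = £2,092.04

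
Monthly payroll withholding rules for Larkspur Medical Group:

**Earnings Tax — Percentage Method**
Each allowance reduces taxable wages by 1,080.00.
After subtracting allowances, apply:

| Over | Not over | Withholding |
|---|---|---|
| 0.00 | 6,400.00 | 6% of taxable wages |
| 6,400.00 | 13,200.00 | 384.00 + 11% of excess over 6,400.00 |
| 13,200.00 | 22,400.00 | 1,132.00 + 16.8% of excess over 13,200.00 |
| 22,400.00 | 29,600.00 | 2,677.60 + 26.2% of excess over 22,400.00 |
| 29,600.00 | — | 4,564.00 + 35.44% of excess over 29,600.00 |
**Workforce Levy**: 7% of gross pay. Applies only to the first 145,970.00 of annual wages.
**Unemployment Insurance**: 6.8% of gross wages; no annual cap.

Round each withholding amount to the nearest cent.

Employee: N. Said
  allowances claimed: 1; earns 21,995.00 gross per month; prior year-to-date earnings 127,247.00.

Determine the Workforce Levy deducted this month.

Workforce Levy: cap 145,970.00 − YTD 127,247.00 = 18,723.00 subject; 7% × 18,723.00 = 1,310.61

1,310.61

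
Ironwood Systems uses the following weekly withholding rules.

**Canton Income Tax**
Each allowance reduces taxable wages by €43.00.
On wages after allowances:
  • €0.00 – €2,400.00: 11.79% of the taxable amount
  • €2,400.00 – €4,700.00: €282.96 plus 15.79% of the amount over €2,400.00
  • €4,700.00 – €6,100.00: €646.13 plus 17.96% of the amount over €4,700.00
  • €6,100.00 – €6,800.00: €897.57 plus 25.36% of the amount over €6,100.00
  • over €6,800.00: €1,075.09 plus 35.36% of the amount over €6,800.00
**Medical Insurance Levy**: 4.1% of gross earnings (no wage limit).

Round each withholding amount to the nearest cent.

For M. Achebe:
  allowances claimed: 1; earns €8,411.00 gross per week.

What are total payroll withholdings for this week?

€1,974.38

Canton Income Tax: taxable = €8,411.00 − 1×€43.00 = €8,368.00
  €1,075.09 + 35.36% × (€8,368.00 − €6,800.00) = €1,075.09 + 35.36% × €1,568.00 = €1,629.53
Medical Insurance Levy: 4.1% × €8,411.00 = €344.85
Total: €1,629.53 + €344.85 = €1,974.38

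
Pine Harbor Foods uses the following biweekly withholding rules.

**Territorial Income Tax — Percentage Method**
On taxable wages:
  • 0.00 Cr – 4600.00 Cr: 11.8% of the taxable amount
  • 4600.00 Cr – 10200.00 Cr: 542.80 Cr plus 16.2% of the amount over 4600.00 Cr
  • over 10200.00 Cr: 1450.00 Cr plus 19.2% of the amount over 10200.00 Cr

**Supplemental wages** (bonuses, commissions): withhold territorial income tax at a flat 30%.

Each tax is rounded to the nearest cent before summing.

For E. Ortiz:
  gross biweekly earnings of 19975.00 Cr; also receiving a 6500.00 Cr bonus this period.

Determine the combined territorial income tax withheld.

5276.80 Cr

Territorial Income Tax: taxable = 19975.00 Cr
  1450.00 Cr + 19.2% × (19975.00 Cr − 10200.00 Cr) = 1450.00 Cr + 19.2% × 9775.00 Cr = 3326.80 Cr
Supplemental (30% flat on bonus): 30% × 6500.00 Cr = 1950.00 Cr
Total territorial income tax: 3326.80 Cr + 1950.00 Cr = 5276.80 Cr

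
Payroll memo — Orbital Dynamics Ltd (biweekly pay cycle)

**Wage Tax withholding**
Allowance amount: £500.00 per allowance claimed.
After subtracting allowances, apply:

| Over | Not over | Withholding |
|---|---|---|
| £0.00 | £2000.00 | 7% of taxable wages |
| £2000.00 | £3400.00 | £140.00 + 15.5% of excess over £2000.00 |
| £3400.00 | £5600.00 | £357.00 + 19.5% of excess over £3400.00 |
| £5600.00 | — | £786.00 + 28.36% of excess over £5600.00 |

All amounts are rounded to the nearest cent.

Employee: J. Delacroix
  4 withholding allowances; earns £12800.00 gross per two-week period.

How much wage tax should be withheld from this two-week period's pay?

Wage Tax: taxable = £12800.00 − 4×£500.00 = £10800.00
  £786.00 + 28.36% × (£10800.00 − £5600.00) = £786.00 + 28.36% × £5200.00 = £2260.72

£2260.72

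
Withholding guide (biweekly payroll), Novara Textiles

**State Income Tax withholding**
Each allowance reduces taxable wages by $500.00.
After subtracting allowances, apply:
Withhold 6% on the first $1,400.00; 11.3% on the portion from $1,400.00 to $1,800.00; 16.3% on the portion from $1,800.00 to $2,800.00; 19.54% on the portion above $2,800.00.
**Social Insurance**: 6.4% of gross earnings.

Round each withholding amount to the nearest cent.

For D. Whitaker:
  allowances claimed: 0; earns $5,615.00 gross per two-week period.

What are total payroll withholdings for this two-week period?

$1,201.61

State Income Tax: taxable = $5,615.00
  $292.20 + 19.54% × ($5,615.00 − $2,800.00) = $292.20 + 19.54% × $2,815.00 = $842.25
Social Insurance: 6.4% × $5,615.00 = $359.36
Total: $842.25 + $359.36 = $1,201.61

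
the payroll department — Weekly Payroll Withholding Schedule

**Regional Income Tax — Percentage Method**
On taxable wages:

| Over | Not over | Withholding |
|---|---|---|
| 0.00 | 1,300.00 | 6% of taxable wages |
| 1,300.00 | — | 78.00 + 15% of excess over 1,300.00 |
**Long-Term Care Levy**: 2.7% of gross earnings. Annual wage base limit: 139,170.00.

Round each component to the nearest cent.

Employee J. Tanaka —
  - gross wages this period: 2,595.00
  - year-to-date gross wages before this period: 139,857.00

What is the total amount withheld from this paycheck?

Regional Income Tax: taxable = 2,595.00
  78.00 + 15% × (2,595.00 − 1,300.00) = 78.00 + 15% × 1,295.00 = 272.25
Long-Term Care Levy: YTD 139,857.00 ≥ cap 139,170.00 → 0.00
Total: 272.25 + 0.00 = 272.25

272.25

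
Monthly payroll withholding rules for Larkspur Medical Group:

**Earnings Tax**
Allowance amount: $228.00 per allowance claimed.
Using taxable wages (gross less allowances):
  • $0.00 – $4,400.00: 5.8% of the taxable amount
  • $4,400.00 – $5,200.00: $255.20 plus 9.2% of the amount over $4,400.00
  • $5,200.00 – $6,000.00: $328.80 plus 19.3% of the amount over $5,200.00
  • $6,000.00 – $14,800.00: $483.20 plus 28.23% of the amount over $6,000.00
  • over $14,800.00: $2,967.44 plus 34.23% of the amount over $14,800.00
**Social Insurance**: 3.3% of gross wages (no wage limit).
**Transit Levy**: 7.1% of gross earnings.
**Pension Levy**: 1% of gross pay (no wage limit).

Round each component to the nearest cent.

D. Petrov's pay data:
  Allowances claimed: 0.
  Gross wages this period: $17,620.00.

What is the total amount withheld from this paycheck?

$5,941.41

Earnings Tax: taxable = $17,620.00
  $2,967.44 + 34.23% × ($17,620.00 − $14,800.00) = $2,967.44 + 34.23% × $2,820.00 = $3,932.73
Social Insurance: 3.3% × $17,620.00 = $581.46
Transit Levy: 7.1% × $17,620.00 = $1,251.02
Pension Levy: 1% × $17,620.00 = $176.20
Total: $3,932.73 + $581.46 + $1,251.02 + $176.20 = $5,941.41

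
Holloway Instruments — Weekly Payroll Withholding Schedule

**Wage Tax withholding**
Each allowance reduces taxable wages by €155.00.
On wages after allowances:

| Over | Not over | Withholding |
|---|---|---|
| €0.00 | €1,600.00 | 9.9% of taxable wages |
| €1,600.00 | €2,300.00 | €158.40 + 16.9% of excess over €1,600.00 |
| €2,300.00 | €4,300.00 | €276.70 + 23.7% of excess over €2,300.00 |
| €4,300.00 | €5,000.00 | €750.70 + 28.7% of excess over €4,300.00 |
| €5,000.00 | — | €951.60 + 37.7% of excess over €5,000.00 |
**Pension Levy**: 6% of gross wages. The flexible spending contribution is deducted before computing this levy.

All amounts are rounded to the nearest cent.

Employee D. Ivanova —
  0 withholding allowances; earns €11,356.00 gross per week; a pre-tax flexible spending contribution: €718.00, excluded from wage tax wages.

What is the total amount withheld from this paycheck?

€3,715.41

Wage Tax: taxable = €11,356.00 − €718.00 = €10,638.00
  €951.60 + 37.7% × (€10,638.00 − €5,000.00) = €951.60 + 37.7% × €5,638.00 = €3,077.13
Pension Levy: 6% × €10,638.00 = €638.28
Total: €3,077.13 + €638.28 = €3,715.41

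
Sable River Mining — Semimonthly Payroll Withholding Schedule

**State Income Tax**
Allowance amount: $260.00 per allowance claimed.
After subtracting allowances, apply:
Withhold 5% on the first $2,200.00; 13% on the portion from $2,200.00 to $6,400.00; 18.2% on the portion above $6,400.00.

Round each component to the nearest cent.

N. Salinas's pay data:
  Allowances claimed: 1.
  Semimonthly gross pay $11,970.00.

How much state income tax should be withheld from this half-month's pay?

State Income Tax: taxable = $11,970.00 − 1×$260.00 = $11,710.00
  $656.00 + 18.2% × ($11,710.00 − $6,400.00) = $656.00 + 18.2% × $5,310.00 = $1,622.42

$1,622.42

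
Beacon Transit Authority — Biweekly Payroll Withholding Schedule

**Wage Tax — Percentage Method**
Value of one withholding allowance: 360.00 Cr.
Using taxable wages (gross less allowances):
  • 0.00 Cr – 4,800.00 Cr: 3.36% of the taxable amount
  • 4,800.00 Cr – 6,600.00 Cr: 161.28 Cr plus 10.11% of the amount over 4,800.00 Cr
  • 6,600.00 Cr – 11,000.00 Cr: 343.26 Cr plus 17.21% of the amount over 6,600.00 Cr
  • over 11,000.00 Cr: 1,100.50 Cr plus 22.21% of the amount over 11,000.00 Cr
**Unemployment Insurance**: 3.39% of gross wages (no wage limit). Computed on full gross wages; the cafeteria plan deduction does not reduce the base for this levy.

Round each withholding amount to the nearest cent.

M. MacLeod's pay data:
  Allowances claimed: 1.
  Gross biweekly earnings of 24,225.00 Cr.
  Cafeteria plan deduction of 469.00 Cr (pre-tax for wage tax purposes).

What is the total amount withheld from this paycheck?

4,674.88 Cr

Wage Tax: taxable = 24,225.00 Cr − 469.00 Cr − 1×360.00 Cr = 23,396.00 Cr
  1,100.50 Cr + 22.21% × (23,396.00 Cr − 11,000.00 Cr) = 1,100.50 Cr + 22.21% × 12,396.00 Cr = 3,853.65 Cr
Unemployment Insurance: 3.39% × 24,225.00 Cr = 821.23 Cr
Total: 3,853.65 Cr + 821.23 Cr = 4,674.88 Cr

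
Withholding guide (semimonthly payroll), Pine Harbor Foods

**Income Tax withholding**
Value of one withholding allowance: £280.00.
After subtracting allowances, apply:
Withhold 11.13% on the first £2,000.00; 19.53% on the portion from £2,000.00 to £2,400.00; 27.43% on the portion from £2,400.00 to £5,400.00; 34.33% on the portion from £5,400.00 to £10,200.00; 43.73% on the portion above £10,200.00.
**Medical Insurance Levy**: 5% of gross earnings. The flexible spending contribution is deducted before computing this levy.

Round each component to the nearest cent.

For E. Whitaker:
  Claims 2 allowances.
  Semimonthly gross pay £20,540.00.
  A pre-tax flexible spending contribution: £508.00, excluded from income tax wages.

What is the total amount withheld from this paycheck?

Income Tax: taxable = £20,540.00 − £508.00 − 2×£280.00 = £19,472.00
  £2,771.46 + 43.73% × (£19,472.00 − £10,200.00) = £2,771.46 + 43.73% × £9,272.00 = £6,826.11
Medical Insurance Levy: 5% × £20,032.00 = £1,001.60
Total: £6,826.11 + £1,001.60 = £7,827.71

£7,827.71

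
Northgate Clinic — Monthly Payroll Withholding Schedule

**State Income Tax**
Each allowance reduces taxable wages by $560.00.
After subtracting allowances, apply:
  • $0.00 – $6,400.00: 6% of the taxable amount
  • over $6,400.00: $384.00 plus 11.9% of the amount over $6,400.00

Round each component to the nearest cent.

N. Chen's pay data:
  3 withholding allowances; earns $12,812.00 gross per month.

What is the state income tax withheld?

State Income Tax: taxable = $12,812.00 − 3×$560.00 = $11,132.00
  $384.00 + 11.9% × ($11,132.00 − $6,400.00) = $384.00 + 11.9% × $4,732.00 = $947.11

$947.11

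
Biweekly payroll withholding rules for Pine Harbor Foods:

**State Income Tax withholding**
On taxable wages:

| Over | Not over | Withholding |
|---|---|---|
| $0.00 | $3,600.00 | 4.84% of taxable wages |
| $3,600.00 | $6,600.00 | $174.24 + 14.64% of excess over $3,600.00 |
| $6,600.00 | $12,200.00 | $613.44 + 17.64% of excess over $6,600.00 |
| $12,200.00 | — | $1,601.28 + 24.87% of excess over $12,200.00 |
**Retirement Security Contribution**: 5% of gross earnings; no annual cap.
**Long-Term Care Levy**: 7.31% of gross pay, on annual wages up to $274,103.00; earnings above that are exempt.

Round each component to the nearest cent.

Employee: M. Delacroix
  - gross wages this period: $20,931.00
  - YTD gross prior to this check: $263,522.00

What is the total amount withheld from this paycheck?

State Income Tax: taxable = $20,931.00
  $1,601.28 + 24.87% × ($20,931.00 − $12,200.00) = $1,601.28 + 24.87% × $8,731.00 = $3,772.68
Retirement Security Contribution: 5% × $20,931.00 = $1,046.55
Long-Term Care Levy: cap $274,103.00 − YTD $263,522.00 = $10,581.00 subject; 7.31% × $10,581.00 = $773.47
Total: $3,772.68 + $1,046.55 + $773.47 = $5,592.70

$5,592.70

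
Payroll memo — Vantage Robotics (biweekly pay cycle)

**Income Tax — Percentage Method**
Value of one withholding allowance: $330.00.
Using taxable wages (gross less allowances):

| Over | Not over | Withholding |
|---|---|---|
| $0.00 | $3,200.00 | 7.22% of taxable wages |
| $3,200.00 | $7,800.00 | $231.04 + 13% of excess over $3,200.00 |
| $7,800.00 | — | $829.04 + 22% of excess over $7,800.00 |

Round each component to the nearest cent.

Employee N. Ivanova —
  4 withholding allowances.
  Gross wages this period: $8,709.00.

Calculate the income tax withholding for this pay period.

Income Tax: taxable = $8,709.00 − 4×$330.00 = $7,389.00
  $231.04 + 13% × ($7,389.00 − $3,200.00) = $231.04 + 13% × $4,189.00 = $775.61

$775.61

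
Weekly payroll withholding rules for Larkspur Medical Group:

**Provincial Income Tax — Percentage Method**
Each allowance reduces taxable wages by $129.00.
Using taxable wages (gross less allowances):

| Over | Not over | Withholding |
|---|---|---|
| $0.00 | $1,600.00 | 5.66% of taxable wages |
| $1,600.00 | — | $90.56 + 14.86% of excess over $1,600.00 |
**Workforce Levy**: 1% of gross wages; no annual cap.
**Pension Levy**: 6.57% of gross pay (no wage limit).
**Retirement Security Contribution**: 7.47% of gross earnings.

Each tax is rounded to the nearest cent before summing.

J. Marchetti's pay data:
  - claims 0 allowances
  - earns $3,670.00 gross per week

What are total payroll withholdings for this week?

Provincial Income Tax: taxable = $3,670.00
  $90.56 + 14.86% × ($3,670.00 − $1,600.00) = $90.56 + 14.86% × $2,070.00 = $398.16
Workforce Levy: 1% × $3,670.00 = $36.70
Pension Levy: 6.57% × $3,670.00 = $241.12
Retirement Security Contribution: 7.47% × $3,670.00 = $274.15
Total: $398.16 + $36.70 + $241.12 + $274.15 = $950.13

$950.13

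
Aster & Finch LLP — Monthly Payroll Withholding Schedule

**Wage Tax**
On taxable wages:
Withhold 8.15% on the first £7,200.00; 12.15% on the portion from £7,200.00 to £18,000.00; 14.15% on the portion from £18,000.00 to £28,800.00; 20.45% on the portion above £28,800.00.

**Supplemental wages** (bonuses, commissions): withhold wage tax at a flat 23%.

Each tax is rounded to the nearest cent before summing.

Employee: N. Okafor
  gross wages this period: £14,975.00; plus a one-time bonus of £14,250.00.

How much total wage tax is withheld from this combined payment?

£4,808.96

Wage Tax: taxable = £14,975.00
  £586.80 + 12.15% × (£14,975.00 − £7,200.00) = £586.80 + 12.15% × £7,775.00 = £1,531.46
Supplemental (23% flat on bonus): 23% × £14,250.00 = £3,277.50
Total wage tax: £1,531.46 + £3,277.50 = £4,808.96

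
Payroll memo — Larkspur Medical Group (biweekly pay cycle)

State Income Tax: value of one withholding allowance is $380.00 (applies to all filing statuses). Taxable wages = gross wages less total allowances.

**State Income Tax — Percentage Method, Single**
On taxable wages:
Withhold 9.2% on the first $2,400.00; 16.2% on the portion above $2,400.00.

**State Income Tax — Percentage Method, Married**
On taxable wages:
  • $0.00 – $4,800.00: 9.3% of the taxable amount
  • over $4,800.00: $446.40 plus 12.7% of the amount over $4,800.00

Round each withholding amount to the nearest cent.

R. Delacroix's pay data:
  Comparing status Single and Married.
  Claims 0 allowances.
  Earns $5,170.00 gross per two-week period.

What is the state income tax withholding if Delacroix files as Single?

$669.54

State Income Tax (Single): taxable = $5,170.00
  $220.80 + 16.2% × ($5,170.00 − $2,400.00) = $220.80 + 16.2% × $2,770.00 = $669.54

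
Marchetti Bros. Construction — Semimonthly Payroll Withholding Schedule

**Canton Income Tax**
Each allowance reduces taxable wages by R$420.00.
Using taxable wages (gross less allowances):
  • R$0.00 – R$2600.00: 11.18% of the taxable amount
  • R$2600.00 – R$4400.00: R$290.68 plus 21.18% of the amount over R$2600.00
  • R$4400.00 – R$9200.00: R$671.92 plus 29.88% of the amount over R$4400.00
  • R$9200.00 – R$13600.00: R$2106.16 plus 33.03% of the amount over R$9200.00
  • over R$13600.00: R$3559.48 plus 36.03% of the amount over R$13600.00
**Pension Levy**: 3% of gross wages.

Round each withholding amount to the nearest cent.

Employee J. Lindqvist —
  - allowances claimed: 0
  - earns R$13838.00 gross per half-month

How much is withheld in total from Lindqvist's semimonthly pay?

R$4060.37

Canton Income Tax: taxable = R$13838.00
  R$3559.48 + 36.03% × (R$13838.00 − R$13600.00) = R$3559.48 + 36.03% × R$238.00 = R$3645.23
Pension Levy: 3% × R$13838.00 = R$415.14
Total: R$3645.23 + R$415.14 = R$4060.37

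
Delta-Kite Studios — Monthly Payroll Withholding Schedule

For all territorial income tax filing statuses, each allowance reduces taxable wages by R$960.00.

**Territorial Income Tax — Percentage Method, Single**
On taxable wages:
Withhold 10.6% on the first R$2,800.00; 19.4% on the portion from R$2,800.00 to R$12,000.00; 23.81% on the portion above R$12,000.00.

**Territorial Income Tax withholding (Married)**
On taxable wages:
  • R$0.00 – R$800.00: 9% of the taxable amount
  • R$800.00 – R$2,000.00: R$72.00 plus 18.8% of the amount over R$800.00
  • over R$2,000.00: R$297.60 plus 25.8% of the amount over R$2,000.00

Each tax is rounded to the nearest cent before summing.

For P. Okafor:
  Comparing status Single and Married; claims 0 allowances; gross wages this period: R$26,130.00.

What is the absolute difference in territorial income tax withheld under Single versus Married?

R$1,077.19

Territorial Income Tax (Single): taxable = R$26,130.00
  R$2,081.60 + 23.81% × (R$26,130.00 − R$12,000.00) = R$2,081.60 + 23.81% × R$14,130.00 = R$5,445.95
Territorial Income Tax (Married): taxable = R$26,130.00
  R$297.60 + 25.8% × (R$26,130.00 − R$2,000.00) = R$297.60 + 25.8% × R$24,130.00 = R$6,523.14
Difference: |R$5,445.95 − R$6,523.14| = R$1,077.19 (higher under Married)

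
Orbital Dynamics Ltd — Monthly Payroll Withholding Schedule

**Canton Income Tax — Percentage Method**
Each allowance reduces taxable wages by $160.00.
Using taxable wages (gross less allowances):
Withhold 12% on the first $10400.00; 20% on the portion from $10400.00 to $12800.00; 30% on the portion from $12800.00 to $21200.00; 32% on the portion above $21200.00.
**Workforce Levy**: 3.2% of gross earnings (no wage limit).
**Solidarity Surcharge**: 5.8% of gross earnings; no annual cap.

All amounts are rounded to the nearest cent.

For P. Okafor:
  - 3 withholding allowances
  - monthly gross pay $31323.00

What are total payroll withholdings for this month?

Canton Income Tax: taxable = $31323.00 − 3×$160.00 = $30843.00
  $4248.00 + 32% × ($30843.00 − $21200.00) = $4248.00 + 32% × $9643.00 = $7333.76
Workforce Levy: 3.2% × $31323.00 = $1002.34
Solidarity Surcharge: 5.8% × $31323.00 = $1816.73
Total: $7333.76 + $1002.34 + $1816.73 = $10152.83

$10152.83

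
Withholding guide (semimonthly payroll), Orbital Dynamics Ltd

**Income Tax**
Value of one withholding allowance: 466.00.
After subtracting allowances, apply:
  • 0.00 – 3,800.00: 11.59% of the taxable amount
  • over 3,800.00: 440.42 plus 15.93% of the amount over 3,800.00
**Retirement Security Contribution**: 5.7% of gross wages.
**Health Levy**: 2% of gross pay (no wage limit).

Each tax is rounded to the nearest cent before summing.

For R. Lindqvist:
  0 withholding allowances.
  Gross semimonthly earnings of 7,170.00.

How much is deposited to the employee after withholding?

5,640.65

Income Tax: taxable = 7,170.00
  440.42 + 15.93% × (7,170.00 − 3,800.00) = 440.42 + 15.93% × 3,370.00 = 977.26
Retirement Security Contribution: 5.7% × 7,170.00 = 408.69
Health Levy: 2% × 7,170.00 = 143.40
Total withheld: 977.26 + 408.69 + 143.40 = 1,529.35
Net pay: 7,170.00 − 1,529.35 = 5,640.65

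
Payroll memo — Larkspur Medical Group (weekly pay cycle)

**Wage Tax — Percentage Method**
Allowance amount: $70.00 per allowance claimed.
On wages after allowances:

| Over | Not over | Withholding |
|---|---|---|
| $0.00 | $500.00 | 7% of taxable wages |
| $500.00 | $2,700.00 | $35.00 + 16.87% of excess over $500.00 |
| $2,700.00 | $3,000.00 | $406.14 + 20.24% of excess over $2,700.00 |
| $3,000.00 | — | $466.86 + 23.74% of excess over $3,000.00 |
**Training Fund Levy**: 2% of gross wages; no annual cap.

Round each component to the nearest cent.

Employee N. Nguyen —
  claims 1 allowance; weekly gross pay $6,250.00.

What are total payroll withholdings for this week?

Wage Tax: taxable = $6,250.00 − 1×$70.00 = $6,180.00
  $466.86 + 23.74% × ($6,180.00 − $3,000.00) = $466.86 + 23.74% × $3,180.00 = $1,221.79
Training Fund Levy: 2% × $6,250.00 = $125.00
Total: $1,221.79 + $125.00 = $1,346.79

$1,346.79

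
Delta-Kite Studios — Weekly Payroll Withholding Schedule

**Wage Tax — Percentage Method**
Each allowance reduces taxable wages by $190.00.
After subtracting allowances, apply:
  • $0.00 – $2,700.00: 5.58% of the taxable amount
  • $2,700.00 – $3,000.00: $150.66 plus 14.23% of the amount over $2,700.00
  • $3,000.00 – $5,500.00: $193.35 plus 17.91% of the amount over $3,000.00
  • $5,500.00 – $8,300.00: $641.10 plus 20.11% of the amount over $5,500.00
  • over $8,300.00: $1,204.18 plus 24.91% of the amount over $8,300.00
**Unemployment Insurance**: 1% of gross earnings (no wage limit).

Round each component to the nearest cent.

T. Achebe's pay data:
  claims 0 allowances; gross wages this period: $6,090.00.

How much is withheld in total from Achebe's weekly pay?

$820.65

Wage Tax: taxable = $6,090.00
  $641.10 + 20.11% × ($6,090.00 − $5,500.00) = $641.10 + 20.11% × $590.00 = $759.75
Unemployment Insurance: 1% × $6,090.00 = $60.90
Total: $759.75 + $60.90 = $820.65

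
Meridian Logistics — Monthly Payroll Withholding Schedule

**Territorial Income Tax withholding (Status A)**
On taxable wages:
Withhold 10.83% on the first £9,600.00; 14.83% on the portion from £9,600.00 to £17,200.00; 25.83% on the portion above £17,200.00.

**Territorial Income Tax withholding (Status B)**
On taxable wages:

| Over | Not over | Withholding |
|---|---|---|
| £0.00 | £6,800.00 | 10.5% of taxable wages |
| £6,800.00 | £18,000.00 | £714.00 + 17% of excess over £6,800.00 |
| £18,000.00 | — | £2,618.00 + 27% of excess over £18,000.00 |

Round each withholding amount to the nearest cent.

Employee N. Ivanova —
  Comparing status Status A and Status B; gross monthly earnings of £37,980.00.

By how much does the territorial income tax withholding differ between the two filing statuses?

£478.37

Territorial Income Tax (Status A): taxable = £37,980.00
  £2,166.76 + 25.83% × (£37,980.00 − £17,200.00) = £2,166.76 + 25.83% × £20,780.00 = £7,534.23
Territorial Income Tax (Status B): taxable = £37,980.00
  £2,618.00 + 27% × (£37,980.00 − £18,000.00) = £2,618.00 + 27% × £19,980.00 = £8,012.60
Difference: |£7,534.23 − £8,012.60| = £478.37 (higher under Status B)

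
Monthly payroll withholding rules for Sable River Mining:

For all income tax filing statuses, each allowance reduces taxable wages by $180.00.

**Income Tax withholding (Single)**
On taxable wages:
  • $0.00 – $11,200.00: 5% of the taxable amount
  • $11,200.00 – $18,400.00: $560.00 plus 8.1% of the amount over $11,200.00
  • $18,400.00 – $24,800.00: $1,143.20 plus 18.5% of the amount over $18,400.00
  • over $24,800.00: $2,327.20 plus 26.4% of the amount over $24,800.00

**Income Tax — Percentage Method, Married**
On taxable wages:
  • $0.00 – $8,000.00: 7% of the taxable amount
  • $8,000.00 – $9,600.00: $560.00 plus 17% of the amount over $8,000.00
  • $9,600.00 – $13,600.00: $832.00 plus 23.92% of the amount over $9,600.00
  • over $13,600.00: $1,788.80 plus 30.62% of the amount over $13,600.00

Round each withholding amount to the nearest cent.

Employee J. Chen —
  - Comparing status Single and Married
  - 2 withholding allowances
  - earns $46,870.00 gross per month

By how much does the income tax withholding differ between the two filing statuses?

Income Tax (Single): taxable = $46,870.00 − 2×$180.00 = $46,510.00
  $2,327.20 + 26.4% × ($46,510.00 − $24,800.00) = $2,327.20 + 26.4% × $21,710.00 = $8,058.64
Income Tax (Married): taxable = $46,870.00 − 2×$180.00 = $46,510.00
  $1,788.80 + 30.62% × ($46,510.00 − $13,600.00) = $1,788.80 + 30.62% × $32,910.00 = $11,865.84
Difference: |$8,058.64 − $11,865.84| = $3,807.20 (higher under Married)

$3,807.20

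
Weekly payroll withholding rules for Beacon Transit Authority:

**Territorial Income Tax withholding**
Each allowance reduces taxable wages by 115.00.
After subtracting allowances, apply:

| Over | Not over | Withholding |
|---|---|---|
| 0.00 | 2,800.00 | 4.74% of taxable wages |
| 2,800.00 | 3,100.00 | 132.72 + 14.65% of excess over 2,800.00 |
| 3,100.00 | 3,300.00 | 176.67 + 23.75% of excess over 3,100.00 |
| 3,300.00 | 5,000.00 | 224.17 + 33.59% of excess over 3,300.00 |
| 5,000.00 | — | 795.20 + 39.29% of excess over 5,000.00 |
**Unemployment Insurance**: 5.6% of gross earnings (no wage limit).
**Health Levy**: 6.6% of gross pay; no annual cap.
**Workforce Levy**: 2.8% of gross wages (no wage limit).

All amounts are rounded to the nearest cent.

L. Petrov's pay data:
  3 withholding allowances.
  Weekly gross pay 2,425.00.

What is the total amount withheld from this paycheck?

Territorial Income Tax: taxable = 2,425.00 − 3×115.00 = 2,080.00
  4.74% × 2,080.00 = 98.59
Unemployment Insurance: 5.6% × 2,425.00 = 135.80
Health Levy: 6.6% × 2,425.00 = 160.05
Workforce Levy: 2.8% × 2,425.00 = 67.90
Total: 98.59 + 135.80 + 160.05 + 67.90 = 462.34

462.34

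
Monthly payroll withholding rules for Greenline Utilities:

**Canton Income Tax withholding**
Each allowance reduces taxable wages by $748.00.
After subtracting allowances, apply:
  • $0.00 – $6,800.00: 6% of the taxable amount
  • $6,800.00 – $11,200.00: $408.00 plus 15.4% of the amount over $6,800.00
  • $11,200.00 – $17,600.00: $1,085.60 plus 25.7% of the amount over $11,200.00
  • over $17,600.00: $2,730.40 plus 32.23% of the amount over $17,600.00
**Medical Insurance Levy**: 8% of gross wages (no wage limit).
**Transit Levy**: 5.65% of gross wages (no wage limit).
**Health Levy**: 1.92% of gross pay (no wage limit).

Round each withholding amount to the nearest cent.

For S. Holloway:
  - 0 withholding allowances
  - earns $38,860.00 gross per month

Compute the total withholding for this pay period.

Canton Income Tax: taxable = $38,860.00
  $2,730.40 + 32.23% × ($38,860.00 − $17,600.00) = $2,730.40 + 32.23% × $21,260.00 = $9,582.50
Medical Insurance Levy: 8% × $38,860.00 = $3,108.80
Transit Levy: 5.65% × $38,860.00 = $2,195.59
Health Levy: 1.92% × $38,860.00 = $746.11
Total: $9,582.50 + $3,108.80 + $2,195.59 + $746.11 = $15,633.00

$15,633.00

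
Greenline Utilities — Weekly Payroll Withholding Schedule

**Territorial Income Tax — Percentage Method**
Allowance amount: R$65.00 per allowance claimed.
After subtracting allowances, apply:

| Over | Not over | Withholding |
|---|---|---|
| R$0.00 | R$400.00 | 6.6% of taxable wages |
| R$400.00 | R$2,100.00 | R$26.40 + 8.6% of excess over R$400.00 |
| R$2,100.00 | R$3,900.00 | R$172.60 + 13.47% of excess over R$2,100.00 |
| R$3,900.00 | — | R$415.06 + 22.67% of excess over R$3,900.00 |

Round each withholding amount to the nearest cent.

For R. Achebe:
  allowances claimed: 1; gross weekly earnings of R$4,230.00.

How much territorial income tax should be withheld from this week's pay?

R$475.14

Territorial Income Tax: taxable = R$4,230.00 − 1×R$65.00 = R$4,165.00
  R$415.06 + 22.67% × (R$4,165.00 − R$3,900.00) = R$415.06 + 22.67% × R$265.00 = R$475.14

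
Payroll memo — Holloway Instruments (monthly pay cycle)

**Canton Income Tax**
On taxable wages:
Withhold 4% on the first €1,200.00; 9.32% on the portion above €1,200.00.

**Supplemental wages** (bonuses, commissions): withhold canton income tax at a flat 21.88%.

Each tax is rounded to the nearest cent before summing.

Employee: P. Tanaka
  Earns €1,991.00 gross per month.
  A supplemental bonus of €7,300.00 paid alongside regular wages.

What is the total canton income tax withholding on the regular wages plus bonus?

€1,718.96

Canton Income Tax: taxable = €1,991.00
  €48.00 + 9.32% × (€1,991.00 − €1,200.00) = €48.00 + 9.32% × €791.00 = €121.72
Supplemental (21.88% flat on bonus): 21.88% × €7,300.00 = €1,597.24
Total canton income tax: €121.72 + €1,597.24 = €1,718.96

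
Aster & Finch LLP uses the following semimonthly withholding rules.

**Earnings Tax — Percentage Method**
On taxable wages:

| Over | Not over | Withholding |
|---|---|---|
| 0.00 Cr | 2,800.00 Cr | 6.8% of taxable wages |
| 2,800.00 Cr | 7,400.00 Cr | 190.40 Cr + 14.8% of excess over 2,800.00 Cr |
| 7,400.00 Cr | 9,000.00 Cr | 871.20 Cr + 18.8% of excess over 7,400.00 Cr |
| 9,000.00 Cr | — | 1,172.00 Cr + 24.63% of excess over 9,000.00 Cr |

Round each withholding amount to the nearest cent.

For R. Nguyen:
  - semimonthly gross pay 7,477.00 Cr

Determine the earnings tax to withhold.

885.68 Cr

Earnings Tax: taxable = 7,477.00 Cr
  871.20 Cr + 18.8% × (7,477.00 Cr − 7,400.00 Cr) = 871.20 Cr + 18.8% × 77.00 Cr = 885.68 Cr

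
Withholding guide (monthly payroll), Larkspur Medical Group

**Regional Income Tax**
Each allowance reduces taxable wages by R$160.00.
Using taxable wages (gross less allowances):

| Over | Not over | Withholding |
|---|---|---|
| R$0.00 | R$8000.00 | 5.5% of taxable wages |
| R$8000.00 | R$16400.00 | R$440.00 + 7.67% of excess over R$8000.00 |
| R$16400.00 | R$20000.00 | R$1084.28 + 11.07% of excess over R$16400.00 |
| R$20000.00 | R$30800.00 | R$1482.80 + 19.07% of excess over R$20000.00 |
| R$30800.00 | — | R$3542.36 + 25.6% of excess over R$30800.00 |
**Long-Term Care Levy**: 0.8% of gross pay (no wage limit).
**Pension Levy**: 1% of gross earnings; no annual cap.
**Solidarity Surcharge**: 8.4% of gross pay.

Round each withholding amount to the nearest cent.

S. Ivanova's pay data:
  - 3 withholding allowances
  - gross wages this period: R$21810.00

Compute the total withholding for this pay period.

Regional Income Tax: taxable = R$21810.00 − 3×R$160.00 = R$21330.00
  R$1482.80 + 19.07% × (R$21330.00 − R$20000.00) = R$1482.80 + 19.07% × R$1330.00 = R$1736.43
Long-Term Care Levy: 0.8% × R$21810.00 = R$174.48
Pension Levy: 1% × R$21810.00 = R$218.10
Solidarity Surcharge: 8.4% × R$21810.00 = R$1832.04
Total: R$1736.43 + R$174.48 + R$218.10 + R$1832.04 = R$3961.05

R$3961.05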